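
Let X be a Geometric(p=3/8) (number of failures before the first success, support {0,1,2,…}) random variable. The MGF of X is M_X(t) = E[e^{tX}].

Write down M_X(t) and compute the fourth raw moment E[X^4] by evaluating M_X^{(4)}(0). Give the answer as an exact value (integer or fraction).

M_X(t) = 3/(8*(1 - 5*e^(t)/8))
M^(4)(t) = (-1875*e^(4*t) - 33000*e^(3*t) - 52800*e^(2*t) - 7680*e^(t))/(3125*e^(5*t) - 25000*e^(4*t) + 80000*e^(3*t) - 128000*e^(2*t) + 102400*e^(t) - 32768)

E[X^4] = M^(4)(0) = 10595/27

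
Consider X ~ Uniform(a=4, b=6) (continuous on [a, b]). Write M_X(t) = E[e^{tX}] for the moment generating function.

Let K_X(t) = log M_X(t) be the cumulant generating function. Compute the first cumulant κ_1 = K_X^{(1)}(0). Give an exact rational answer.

κ_1 = dK/dt |_{t=0} = 5

M_X(t) = (e^(6*t) - e^(4*t))/(2*t)
K_X(t) = log M_X(t) = -log(t) + log(e^(6*t) - e^(4*t)) - log(2)
dK/dt = (6*t*e^(2*t) - 4*t - e^(2*t) + 1)/(t*e^(2*t) - t)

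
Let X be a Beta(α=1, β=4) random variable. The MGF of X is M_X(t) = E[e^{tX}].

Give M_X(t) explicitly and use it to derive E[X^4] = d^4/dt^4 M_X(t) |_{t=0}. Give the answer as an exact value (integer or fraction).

M_X(t) = ₁F₁(1; 5; t)
M^(4)(t) = ₁F₁(5; 9; t)/70

E[X^4] = M^(4)(0) = 1/70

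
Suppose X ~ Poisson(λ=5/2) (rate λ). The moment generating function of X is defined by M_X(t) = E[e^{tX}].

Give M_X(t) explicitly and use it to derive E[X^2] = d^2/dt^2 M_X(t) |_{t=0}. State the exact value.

E[X^2] = M′′(0) = 35/4

M_X(t) = e^(5*e^(t)/2 - 5/2)
M′(t) = 5*e^(-5/2)*e^(t)*e^(5*e^(t)/2)/2
M′′(t) = (25*e^(2*t)*e^(5*e^(t)/2) + 10*e^(t)*e^(5*e^(t)/2))*e^(-5/2)/4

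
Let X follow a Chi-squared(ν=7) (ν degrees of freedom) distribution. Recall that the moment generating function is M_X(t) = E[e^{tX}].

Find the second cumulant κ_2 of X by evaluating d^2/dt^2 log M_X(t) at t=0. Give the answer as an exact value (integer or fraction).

M_X(t) = (1 - 2*t)^(-7/2)
K_X(t) = log M_X(t) = -7*log(1 - 2*t)/2
K^(2)(t) = 14/(4*t^2 - 4*t + 1)

κ_2 = K^(2)(0) = 14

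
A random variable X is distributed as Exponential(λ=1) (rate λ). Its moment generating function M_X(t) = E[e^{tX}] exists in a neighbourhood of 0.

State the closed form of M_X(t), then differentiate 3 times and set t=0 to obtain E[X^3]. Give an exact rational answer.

M_X(t) = 1/(1 - t)
D^3[M](t) = 6/(t^4 - 4*t^3 + 6*t^2 - 4*t + 1)

E[X^3] = D^3[M](0) = 6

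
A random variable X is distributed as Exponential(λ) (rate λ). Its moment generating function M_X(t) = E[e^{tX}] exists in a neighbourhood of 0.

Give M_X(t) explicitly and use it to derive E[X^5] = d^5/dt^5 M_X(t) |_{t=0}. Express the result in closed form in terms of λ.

M_X(t) = λ/(λ - t)
dM/dt = λ/(λ^2 - 2*λ*t + t^2)
d^2M/dt^2 = -2*λ/(-λ^3 + 3*λ^2*t - 3*λ*t^2 + t^3)
d^3M/dt^3 = 6*λ/(λ^4 - 4*λ^3*t + 6*λ^2*t^2 - 4*λ*t^3 + t^4)
d^4M/dt^4 = -24*λ/(-λ^5 + 5*λ^4*t - 10*λ^3*t^2 + 10*λ^2*t^3 - 5*λ*t^4 + t^5)
d^5M/dt^5 = 120*λ/(λ^6 - 6*λ^5*t + 15*λ^4*t^2 - 20*λ^3*t^3 + 15*λ^2*t^4 - 6*λ*t^5 + t^6)

E[X^5] = d^5M/dt^5 |_{t=0} = 120/λ^5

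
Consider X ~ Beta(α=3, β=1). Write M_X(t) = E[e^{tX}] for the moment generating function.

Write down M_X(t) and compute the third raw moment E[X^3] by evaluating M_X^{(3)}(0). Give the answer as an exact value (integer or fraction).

M_X(t) = ₁F₁(3; 4; t)
dM/dt = 3*₁F₁(4; 5; t)/4
d^2M/dt^2 = 3*₁F₁(5; 6; t)/5
d^3M/dt^3 = ₁F₁(6; 7; t)/2

E[X^3] = d^3M/dt^3 |_{t=0} = 1/2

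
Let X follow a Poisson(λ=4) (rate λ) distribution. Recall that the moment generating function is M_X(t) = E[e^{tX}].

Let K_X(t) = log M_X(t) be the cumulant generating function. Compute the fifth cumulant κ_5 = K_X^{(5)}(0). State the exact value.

κ_5 = d^5K/dt^5 |_{t=0} = 4

M_X(t) = e^(4*e^(t) - 4)
K_X(t) = log M_X(t) = 4*e^(t) - 4
dK/dt = 4*e^(t)
d^2K/dt^2 = 4*e^(t)
d^3K/dt^3 = 4*e^(t)
d^4K/dt^4 = 4*e^(t)
d^5K/dt^5 = 4*e^(t)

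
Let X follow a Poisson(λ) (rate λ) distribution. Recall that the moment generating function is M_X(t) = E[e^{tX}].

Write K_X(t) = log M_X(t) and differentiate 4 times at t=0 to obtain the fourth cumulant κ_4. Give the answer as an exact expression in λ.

M_X(t) = e^(λ*(e^(t) - 1))
K_X(t) = log M_X(t) = λ*(e^(t) - 1)
D^4[K](t) = λ*e^(t)

κ_4 = D^4[K](0) = λ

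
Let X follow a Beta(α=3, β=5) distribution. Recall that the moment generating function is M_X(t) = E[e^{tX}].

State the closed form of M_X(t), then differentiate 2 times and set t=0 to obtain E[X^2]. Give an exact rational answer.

M_X(t) = ₁F₁(3; 8; t)
M′(t) = 3*₁F₁(4; 9; t)/8
M′′(t) = ₁F₁(5; 10; t)/6

E[X^2] = M′′(0) = 1/6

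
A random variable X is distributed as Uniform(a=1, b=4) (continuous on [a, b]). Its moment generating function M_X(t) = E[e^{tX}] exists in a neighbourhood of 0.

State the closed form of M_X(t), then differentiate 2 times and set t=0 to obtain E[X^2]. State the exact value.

E[X^2] = d^2M/dt^2 |_{t=0} = 7

M_X(t) = (e^(4*t) - e^(t))/(3*t)
dM/dt = (4*t*e^(4*t) - t*e^(t) - e^(4*t) + e^(t))/(3*t^2)
d^2M/dt^2 = (16*t^2*e^(4*t) - t^2*e^(t) - 8*t*e^(4*t) + 2*t*e^(t) + 2*e^(4*t) - 2*e^(t))/(3*t^3)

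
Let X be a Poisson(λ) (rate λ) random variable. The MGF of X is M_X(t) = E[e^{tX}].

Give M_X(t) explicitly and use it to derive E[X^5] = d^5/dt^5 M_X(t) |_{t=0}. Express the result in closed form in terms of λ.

M_X(t) = e^(λ*(e^(t) - 1))
dM/dt = λ*e^(-λ)*e^(t)*e^(λ*e^(t))
d^2M/dt^2 = (λ^2*e^(2*t)*e^(λ*e^(t)) + λ*e^(t)*e^(λ*e^(t)))*e^(-λ)
d^3M/dt^3 = (λ^3*e^(3*t)*e^(λ*e^(t)) + 3*λ^2*e^(2*t)*e^(λ*e^(t)) + λ*e^(t)*e^(λ*e^(t)))*e^(-λ)
d^4M/dt^4 = (λ^4*e^(4*t)*e^(λ*e^(t)) + 6*λ^3*e^(3*t)*e^(λ*e^(t)) + 7*λ^2*e^(2*t)*e^(λ*e^(t)) + λ*e^(t)*e^(λ*e^(t)))*e^(-λ)
d^5M/dt^5 = (λ^5*e^(5*t)*e^(λ*e^(t)) + 10*λ^4*e^(4*t)*e^(λ*e^(t)) + 25*λ^3*e^(3*t)*e^(λ*e^(t)) + 15*λ^2*e^(2*t)*e^(λ*e^(t)) + λ*e^(t)*e^(λ*e^(t)))*e^(-λ)

E[X^5] = d^5M/dt^5 |_{t=0} = λ*(λ^4 + 10*λ^3 + 25*λ^2 + 15*λ + 1)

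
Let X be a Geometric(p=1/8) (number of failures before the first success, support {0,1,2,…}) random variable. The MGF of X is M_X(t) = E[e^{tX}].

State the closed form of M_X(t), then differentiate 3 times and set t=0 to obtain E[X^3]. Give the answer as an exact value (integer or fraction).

M_X(t) = 1/(8*(1 - 7*e^(t)/8))
dM/dt = 7*e^(t)/(49*e^(2*t) - 112*e^(t) + 64)
d^2M/dt^2 = (-49*e^(2*t) - 56*e^(t))/(343*e^(3*t) - 1176*e^(2*t) + 1344*e^(t) - 512)
d^3M/dt^3 = (343*e^(3*t) + 1568*e^(2*t) + 448*e^(t))/(2401*e^(4*t) - 10976*e^(3*t) + 18816*e^(2*t) - 14336*e^(t) + 4096)

E[X^3] = d^3M/dt^3 |_{t=0} = 2359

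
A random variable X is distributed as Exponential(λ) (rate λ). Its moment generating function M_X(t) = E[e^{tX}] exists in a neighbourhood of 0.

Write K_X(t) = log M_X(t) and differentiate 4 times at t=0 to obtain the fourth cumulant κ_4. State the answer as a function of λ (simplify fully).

κ_4 = d^4K/dt^4 |_{t=0} = 6/λ^4

M_X(t) = λ/(λ - t)
K_X(t) = log M_X(t) = log(λ) - log(λ - t)
dK/dt = -1/(-λ + t)
d^2K/dt^2 = 1/(λ^2 - 2*λ*t + t^2)
d^3K/dt^3 = -2/(-λ^3 + 3*λ^2*t - 3*λ*t^2 + t^3)
d^4K/dt^4 = 6/(λ^4 - 4*λ^3*t + 6*λ^2*t^2 - 4*λ*t^3 + t^4)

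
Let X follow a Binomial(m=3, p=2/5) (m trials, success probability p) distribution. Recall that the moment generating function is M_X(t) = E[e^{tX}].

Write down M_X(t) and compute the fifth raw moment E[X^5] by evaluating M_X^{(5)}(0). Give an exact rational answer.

E[X^5] = d^5M/dt^5 |_{t=0} = 126/5

M_X(t) = (2*e^(t)/5 + 3/5)^3
dM/dt = 24*e^(3*t)/125 + 72*e^(2*t)/125 + 54*e^(t)/125
d^2M/dt^2 = 72*e^(3*t)/125 + 144*e^(2*t)/125 + 54*e^(t)/125
d^3M/dt^3 = 216*e^(3*t)/125 + 288*e^(2*t)/125 + 54*e^(t)/125
d^4M/dt^4 = 648*e^(3*t)/125 + 576*e^(2*t)/125 + 54*e^(t)/125
d^5M/dt^5 = 1944*e^(3*t)/125 + 1152*e^(2*t)/125 + 54*e^(t)/125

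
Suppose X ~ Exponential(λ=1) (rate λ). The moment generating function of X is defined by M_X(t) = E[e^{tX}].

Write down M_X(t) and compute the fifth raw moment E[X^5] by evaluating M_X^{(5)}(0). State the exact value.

M_X(t) = 1/(1 - t)
D^5[M](t) = 120/(t^6 - 6*t^5 + 15*t^4 - 20*t^3 + 15*t^2 - 6*t + 1)

E[X^5] = D^5[M](0) = 120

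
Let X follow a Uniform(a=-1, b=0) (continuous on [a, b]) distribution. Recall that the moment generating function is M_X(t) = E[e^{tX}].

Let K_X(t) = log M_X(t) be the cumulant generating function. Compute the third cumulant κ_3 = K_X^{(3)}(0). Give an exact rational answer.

M_X(t) = (1 - e^(-t))/t
K_X(t) = log M_X(t) = -log(t) + log(1 - e^(-t))
K′(t) = (t - e^(t) + 1)/(t*e^(t) - t)
K′′(t) = (-t^2*e^(t) + e^(2*t) - 2*e^(t) + 1)/(t^2*e^(2*t) - 2*t^2*e^(t) + t^2)
K′′′(t) = (t^3*e^(2*t) + t^3*e^(t) - 2*e^(3*t) + 6*e^(2*t) - 6*e^(t) + 2)/(t^3*e^(3*t) - 3*t^3*e^(2*t) + 3*t^3*e^(t) - t^3)

κ_3 = K′′′(0) = 0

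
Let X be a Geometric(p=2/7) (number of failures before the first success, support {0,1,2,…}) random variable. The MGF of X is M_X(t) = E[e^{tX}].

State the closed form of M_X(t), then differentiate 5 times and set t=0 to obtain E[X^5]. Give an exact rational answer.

E[X^5] = D^5[M](0) = 47255/2

M_X(t) = 2/(7*(1 - 5*e^(t)/7))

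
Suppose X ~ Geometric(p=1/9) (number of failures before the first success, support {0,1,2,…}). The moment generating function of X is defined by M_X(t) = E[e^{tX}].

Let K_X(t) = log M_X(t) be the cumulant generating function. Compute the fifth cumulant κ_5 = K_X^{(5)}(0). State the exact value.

M_X(t) = 1/(9*(1 - 8*e^(t)/9))
K_X(t) = log M_X(t) = -log(1 - 8*e^(t)/9) - 2*log(3)
dK/dt = -8*e^(t)/(8*e^(t) - 9)
d^2K/dt^2 = 72*e^(t)/(64*e^(2*t) - 144*e^(t) + 81)
d^3K/dt^3 = (-576*e^(2*t) - 648*e^(t))/(512*e^(3*t) - 1728*e^(2*t) + 1944*e^(t) - 729)
d^4K/dt^4 = (4608*e^(3*t) + 20736*e^(2*t) + 5832*e^(t))/(4096*e^(4*t) - 18432*e^(3*t) + 31104*e^(2*t) - 23328*e^(t) + 6561)
d^5K/dt^5 = (-36864*e^(4*t) - 456192*e^(3*t) - 513216*e^(2*t) - 52488*e^(t))/(32768*e^(5*t) - 184320*e^(4*t) + 414720*e^(3*t) - 466560*e^(2*t) + 262440*e^(t) - 59049)

κ_5 = d^5K/dt^5 |_{t=0} = 1058760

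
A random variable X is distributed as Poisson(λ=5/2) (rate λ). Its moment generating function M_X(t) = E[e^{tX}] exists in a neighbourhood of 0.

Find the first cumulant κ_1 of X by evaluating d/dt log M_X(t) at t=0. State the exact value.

M_X(t) = e^(5*e^(t)/2 - 5/2)
K_X(t) = log M_X(t) = 5*e^(t)/2 - 5/2
K^(1)(t) = 5*e^(t)/2

κ_1 = K^(1)(0) = 5/2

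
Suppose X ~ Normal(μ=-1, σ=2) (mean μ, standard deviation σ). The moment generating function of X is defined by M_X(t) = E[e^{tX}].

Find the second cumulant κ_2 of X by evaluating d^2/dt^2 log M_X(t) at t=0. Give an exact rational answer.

M_X(t) = e^(2*t^2 - t)
K_X(t) = log M_X(t) = 2*t^2 - t
K^(2)(t) = 4

κ_2 = K^(2)(0) = 4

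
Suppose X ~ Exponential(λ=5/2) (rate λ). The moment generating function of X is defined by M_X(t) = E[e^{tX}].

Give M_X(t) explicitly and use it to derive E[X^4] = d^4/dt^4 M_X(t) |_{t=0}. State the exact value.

M_X(t) = 5/(2*(5/2 - t))
dM/dt = 10/(4*t^2 - 20*t + 25)
d^2M/dt^2 = -40/(8*t^3 - 60*t^2 + 150*t - 125)
d^3M/dt^3 = 240/(16*t^4 - 160*t^3 + 600*t^2 - 1000*t + 625)
d^4M/dt^4 = -1920/(32*t^5 - 400*t^4 + 2000*t^3 - 5000*t^2 + 6250*t - 3125)

E[X^4] = d^4M/dt^4 |_{t=0} = 384/625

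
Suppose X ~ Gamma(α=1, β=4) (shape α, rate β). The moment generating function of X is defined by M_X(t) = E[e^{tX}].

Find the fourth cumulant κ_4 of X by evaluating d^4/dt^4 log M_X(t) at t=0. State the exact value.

κ_4 = D^4[K](0) = 3/128

M_X(t) = 4/(4 - t)
K_X(t) = log M_X(t) = -log(4 - t) + 2*log(2)
D^4[K](t) = 6/(t^4 - 16*t^3 + 96*t^2 - 256*t + 256)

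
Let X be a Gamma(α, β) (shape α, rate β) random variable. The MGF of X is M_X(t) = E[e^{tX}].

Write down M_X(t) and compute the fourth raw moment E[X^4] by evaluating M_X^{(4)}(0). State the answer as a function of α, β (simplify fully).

E[X^4] = M′′′′(0) = α*(α^3 + 6*α^2 + 11*α + 6)/β^4

M_X(t) = (β/(β - t))^α
M′(t) = -α*β^α*(1/(β - t))^α/(-β + t)
M′′(t) = (α^2*β^α*(1/(β - t))^α + α*β^α*(1/(β - t))^α)/(β^2 - 2*β*t + t^2)
M′′′(t) = (-α^3*β^α*(1/(β - t))^α - 3*α^2*β^α*(1/(β - t))^α - 2*α*β^α*(1/(β - t))^α)/(-β^3 + 3*β^2*t - 3*β*t^2 + t^3)
M′′′′(t) = (α^4*β^α*(1/(β - t))^α + 6*α^3*β^α*(1/(β - t))^α + 11*α^2*β^α*(1/(β - t))^α + 6*α*β^α*(1/(β - t))^α)/(β^4 - 4*β^3*t + 6*β^2*t^2 - 4*β*t^3 + t^4)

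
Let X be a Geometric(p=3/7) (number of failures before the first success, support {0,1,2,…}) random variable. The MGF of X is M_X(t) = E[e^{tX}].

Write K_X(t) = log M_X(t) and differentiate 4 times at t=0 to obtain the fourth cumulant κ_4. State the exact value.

M_X(t) = 3/(7*(1 - 4*e^(t)/7))
K_X(t) = log M_X(t) = -log(1 - 4*e^(t)/7) - log(7) + log(3)
K′(t) = -4*e^(t)/(4*e^(t) - 7)
K′′(t) = 28*e^(t)/(16*e^(2*t) - 56*e^(t) + 49)
K′′′(t) = (-112*e^(2*t) - 196*e^(t))/(64*e^(3*t) - 336*e^(2*t) + 588*e^(t) - 343)
K′′′′(t) = (448*e^(3*t) + 3136*e^(2*t) + 1372*e^(t))/(256*e^(4*t) - 1792*e^(3*t) + 4704*e^(2*t) - 5488*e^(t) + 2401)

κ_4 = K′′′′(0) = 1652/27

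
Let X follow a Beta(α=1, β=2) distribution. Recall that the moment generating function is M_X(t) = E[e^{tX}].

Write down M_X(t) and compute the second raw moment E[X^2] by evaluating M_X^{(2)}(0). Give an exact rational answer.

M_X(t) = ₁F₁(1; 3; t)
D^2[M](t) = ₁F₁(3; 5; t)/6

E[X^2] = D^2[M](0) = 1/6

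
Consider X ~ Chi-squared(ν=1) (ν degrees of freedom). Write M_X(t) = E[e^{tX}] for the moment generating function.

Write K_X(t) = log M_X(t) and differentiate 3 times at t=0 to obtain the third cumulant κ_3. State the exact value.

M_X(t) = 1/√(1 - 2*t)
K_X(t) = log M_X(t) = -log(1 - 2*t)/2
dK/dt = -1/(2*t - 1)
d^2K/dt^2 = 2/(4*t^2 - 4*t + 1)
d^3K/dt^3 = -8/(8*t^3 - 12*t^2 + 6*t - 1)

κ_3 = d^3K/dt^3 |_{t=0} = 8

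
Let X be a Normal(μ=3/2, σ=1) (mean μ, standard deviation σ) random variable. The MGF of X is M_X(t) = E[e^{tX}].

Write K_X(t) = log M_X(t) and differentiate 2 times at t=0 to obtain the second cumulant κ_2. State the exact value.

M_X(t) = e^(t^2/2 + 3*t/2)
K_X(t) = log M_X(t) = t^2/2 + 3*t/2
D^2[K](t) = 1

κ_2 = D^2[K](0) = 1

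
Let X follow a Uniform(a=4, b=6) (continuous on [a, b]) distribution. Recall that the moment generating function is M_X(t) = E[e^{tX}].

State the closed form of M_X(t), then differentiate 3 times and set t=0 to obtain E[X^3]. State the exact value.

M_X(t) = (e^(6*t) - e^(4*t))/(2*t)
M^(3)(t) = (108*t^3*e^(6*t) - 32*t^3*e^(4*t) - 54*t^2*e^(6*t) + 24*t^2*e^(4*t) + 18*t*e^(6*t) - 12*t*e^(4*t) - 3*e^(6*t) + 3*e^(4*t))/t^4

E[X^3] = M^(3)(0) = 130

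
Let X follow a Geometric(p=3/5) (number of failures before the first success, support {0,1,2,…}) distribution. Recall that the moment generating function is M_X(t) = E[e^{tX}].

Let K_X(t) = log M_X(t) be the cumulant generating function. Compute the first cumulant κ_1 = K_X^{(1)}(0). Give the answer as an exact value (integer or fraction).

κ_1 = K′(0) = 2/3

M_X(t) = 3/(5*(1 - 2*e^(t)/5))
K_X(t) = log M_X(t) = -log(1 - 2*e^(t)/5) - log(5) + log(3)
K′(t) = -2*e^(t)/(2*e^(t) - 5)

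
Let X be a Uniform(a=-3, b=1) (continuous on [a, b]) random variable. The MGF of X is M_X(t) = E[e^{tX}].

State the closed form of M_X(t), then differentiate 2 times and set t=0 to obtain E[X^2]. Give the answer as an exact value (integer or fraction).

M_X(t) = (e^(t) - e^(-3*t))/(4*t)
dM/dt = (t*e^(4*t) + 3*t - e^(4*t) + 1)*e^(-3*t)/(4*t^2)
d^2M/dt^2 = (t^2*e^(4*t) - 9*t^2 - 2*t*e^(4*t) - 6*t + 2*e^(4*t) - 2)*e^(-3*t)/(4*t^3)

E[X^2] = d^2M/dt^2 |_{t=0} = 7/3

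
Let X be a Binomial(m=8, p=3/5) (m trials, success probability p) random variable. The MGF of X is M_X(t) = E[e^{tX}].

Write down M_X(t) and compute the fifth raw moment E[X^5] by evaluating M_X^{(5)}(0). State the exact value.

M_X(t) = (3*e^(t)/5 + 2/5)^8

E[X^5] = M′′′′′(0) = 3013392/625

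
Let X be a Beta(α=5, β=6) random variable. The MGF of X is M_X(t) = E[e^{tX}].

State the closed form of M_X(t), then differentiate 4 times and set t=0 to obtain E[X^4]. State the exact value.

M_X(t) = ₁F₁(5; 11; t)
M′(t) = 5*₁F₁(6; 12; t)/11
M′′(t) = 5*₁F₁(7; 13; t)/22
M′′′(t) = 35*₁F₁(8; 14; t)/286
M′′′′(t) = 10*₁F₁(9; 15; t)/143

E[X^4] = M′′′′(0) = 10/143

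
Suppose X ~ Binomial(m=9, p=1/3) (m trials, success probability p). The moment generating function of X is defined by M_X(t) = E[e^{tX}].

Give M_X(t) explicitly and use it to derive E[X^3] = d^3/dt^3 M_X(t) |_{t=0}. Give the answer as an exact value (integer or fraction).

E[X^3] = D^3[M](0) = 137/3

M_X(t) = (e^(t)/3 + 2/3)^9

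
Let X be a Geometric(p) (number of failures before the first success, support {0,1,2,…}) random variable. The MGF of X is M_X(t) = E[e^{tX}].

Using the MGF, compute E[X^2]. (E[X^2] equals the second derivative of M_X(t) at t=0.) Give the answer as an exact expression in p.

E[X^2] = d^2M/dt^2 |_{t=0} = 1 - 3/p + 2/p^2

M_X(t) = p/(-(1 - p)*e^(t) + 1)
dM/dt = (-p^2*e^(t) + p*e^(t))/(p^2*e^(2*t) - 2*p*e^(2*t) + 2*p*e^(t) + e^(2*t) - 2*e^(t) + 1)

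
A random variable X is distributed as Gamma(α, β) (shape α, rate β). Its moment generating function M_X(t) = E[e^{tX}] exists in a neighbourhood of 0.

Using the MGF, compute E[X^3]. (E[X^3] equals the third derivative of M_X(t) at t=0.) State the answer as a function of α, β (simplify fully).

M_X(t) = (β/(β - t))^α
dM/dt = -α*β^α*(1/(β - t))^α/(-β + t)
d^2M/dt^2 = (α^2*β^α*(1/(β - t))^α + α*β^α*(1/(β - t))^α)/(β^2 - 2*β*t + t^2)
d^3M/dt^3 = (-α^3*β^α*(1/(β - t))^α - 3*α^2*β^α*(1/(β - t))^α - 2*α*β^α*(1/(β - t))^α)/(-β^3 + 3*β^2*t - 3*β*t^2 + t^3)

E[X^3] = d^3M/dt^3 |_{t=0} = α*(α^2 + 3*α + 2)/β^3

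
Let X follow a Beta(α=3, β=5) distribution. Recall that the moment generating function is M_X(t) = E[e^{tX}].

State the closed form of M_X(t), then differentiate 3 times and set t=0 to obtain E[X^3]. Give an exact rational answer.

E[X^3] = M′′′(0) = 1/12

M_X(t) = ₁F₁(3; 8; t)
M′(t) = 3*₁F₁(4; 9; t)/8
M′′(t) = ₁F₁(5; 10; t)/6
M′′′(t) = ₁F₁(6; 11; t)/12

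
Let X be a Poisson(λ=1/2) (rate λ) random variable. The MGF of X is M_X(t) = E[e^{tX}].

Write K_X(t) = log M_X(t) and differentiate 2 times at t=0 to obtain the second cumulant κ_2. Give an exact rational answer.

κ_2 = K′′(0) = 1/2

M_X(t) = e^(e^(t)/2 - 1/2)
K_X(t) = log M_X(t) = e^(t)/2 - 1/2
K′(t) = e^(t)/2
K′′(t) = e^(t)/2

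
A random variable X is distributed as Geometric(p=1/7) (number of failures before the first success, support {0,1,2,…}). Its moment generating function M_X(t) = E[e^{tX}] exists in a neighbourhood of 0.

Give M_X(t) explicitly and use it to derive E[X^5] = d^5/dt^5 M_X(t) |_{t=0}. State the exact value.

M_X(t) = 1/(7*(1 - 6*e^(t)/7))

E[X^5] = M^(5)(0) = 1277646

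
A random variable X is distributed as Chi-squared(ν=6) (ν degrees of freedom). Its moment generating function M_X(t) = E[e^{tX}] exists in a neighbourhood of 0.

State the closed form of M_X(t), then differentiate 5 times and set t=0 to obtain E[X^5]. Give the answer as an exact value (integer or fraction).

M_X(t) = (1 - 2*t)^(-3)
M^(5)(t) = 80640/(256*t^8 - 1024*t^7 + 1792*t^6 - 1792*t^5 + 1120*t^4 - 448*t^3 + 112*t^2 - 16*t + 1)

E[X^5] = M^(5)(0) = 80640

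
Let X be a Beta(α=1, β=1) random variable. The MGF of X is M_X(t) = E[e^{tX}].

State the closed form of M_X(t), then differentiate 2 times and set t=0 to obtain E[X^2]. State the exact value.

M_X(t) = ₁F₁(1; 2; t)
D^2[M](t) = ₁F₁(3; 4; t)/3

E[X^2] = D^2[M](0) = 1/3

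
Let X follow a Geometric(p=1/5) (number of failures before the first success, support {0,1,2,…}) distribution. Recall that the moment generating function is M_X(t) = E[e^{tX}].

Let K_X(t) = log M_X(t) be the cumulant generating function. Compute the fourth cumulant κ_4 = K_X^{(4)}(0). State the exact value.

M_X(t) = 1/(5*(1 - 4*e^(t)/5))
K_X(t) = log M_X(t) = -log(1 - 4*e^(t)/5) - log(5)
K^(4)(t) = (320*e^(3*t) + 1600*e^(2*t) + 500*e^(t))/(256*e^(4*t) - 1280*e^(3*t) + 2400*e^(2*t) - 2000*e^(t) + 625)

κ_4 = K^(4)(0) = 2420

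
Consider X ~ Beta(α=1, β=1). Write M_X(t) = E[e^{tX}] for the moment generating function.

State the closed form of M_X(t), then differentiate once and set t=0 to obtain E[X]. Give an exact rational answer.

M_X(t) = ₁F₁(1; 2; t)
D[M](t) = ₁F₁(2; 3; t)/2

E[X] = D[M](0) = 1/2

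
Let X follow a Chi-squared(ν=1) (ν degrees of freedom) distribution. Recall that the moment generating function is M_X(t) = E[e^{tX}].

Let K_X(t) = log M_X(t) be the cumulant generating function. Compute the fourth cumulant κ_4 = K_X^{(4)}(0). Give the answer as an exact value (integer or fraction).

M_X(t) = 1/√(1 - 2*t)
K_X(t) = log M_X(t) = -log(1 - 2*t)/2
dK/dt = -1/(2*t - 1)
d^2K/dt^2 = 2/(4*t^2 - 4*t + 1)
d^3K/dt^3 = -8/(8*t^3 - 12*t^2 + 6*t - 1)
d^4K/dt^4 = 48/(16*t^4 - 32*t^3 + 24*t^2 - 8*t + 1)

κ_4 = d^4K/dt^4 |_{t=0} = 48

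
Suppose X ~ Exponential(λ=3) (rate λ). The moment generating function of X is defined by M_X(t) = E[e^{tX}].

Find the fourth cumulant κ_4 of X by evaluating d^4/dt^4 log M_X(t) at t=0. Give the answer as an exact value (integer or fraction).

κ_4 = K′′′′(0) = 2/27

M_X(t) = 3/(3 - t)
K_X(t) = log M_X(t) = -log(3 - t) + log(3)
K′(t) = -1/(t - 3)
K′′(t) = 1/(t^2 - 6*t + 9)
K′′′(t) = -2/(t^3 - 9*t^2 + 27*t - 27)
K′′′′(t) = 6/(t^4 - 12*t^3 + 54*t^2 - 108*t + 81)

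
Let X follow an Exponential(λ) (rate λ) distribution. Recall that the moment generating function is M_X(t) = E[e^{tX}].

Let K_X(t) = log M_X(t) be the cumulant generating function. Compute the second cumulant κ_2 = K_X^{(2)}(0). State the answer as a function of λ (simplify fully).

κ_2 = d^2K/dt^2 |_{t=0} = λ^(-2)

M_X(t) = λ/(λ - t)
K_X(t) = log M_X(t) = log(λ) - log(λ - t)
dK/dt = -1/(-λ + t)
d^2K/dt^2 = 1/(λ^2 - 2*λ*t + t^2)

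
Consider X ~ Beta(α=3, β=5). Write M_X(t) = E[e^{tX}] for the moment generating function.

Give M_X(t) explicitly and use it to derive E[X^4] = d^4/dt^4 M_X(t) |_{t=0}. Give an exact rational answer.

E[X^4] = M^(4)(0) = 1/22

M_X(t) = ₁F₁(3; 8; t)
M^(4)(t) = ₁F₁(7; 12; t)/22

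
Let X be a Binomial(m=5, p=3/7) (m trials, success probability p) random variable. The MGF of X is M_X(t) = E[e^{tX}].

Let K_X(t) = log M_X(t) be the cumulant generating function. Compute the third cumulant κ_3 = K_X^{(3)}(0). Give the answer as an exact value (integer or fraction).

M_X(t) = (3*e^(t)/7 + 4/7)^5
K_X(t) = log M_X(t) = 5*log(3*e^(t)/7 + 4/7)
D^3[K](t) = (-180*e^(2*t) + 240*e^(t))/(27*e^(3*t) + 108*e^(2*t) + 144*e^(t) + 64)

κ_3 = D^3[K](0) = 60/343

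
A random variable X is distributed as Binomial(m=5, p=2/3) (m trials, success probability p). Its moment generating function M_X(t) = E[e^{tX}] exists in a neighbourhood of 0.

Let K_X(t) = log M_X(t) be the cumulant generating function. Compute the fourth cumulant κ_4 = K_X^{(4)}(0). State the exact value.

M_X(t) = (2*e^(t)/3 + 1/3)^5
K_X(t) = log M_X(t) = 5*log(2*e^(t)/3 + 1/3)
K^(4)(t) = (40*e^(3*t) - 80*e^(2*t) + 10*e^(t))/(16*e^(4*t) + 32*e^(3*t) + 24*e^(2*t) + 8*e^(t) + 1)

κ_4 = K^(4)(0) = -10/27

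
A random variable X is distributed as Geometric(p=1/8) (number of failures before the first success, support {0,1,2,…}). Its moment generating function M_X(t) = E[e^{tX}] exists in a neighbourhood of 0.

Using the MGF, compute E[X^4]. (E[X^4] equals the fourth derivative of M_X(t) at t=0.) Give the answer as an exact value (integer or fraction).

E[X^4] = D^4[M](0) = 70665

M_X(t) = 1/(8*(1 - 7*e^(t)/8))
D^4[M](t) = (-2401*e^(4*t) - 30184*e^(3*t) - 34496*e^(2*t) - 3584*e^(t))/(16807*e^(5*t) - 96040*e^(4*t) + 219520*e^(3*t) - 250880*e^(2*t) + 143360*e^(t) - 32768)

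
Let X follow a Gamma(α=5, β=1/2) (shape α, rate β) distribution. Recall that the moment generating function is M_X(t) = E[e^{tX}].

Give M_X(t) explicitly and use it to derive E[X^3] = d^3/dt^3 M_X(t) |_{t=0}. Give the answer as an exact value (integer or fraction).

E[X^3] = D^3[M](0) = 1680

M_X(t) = 1/(32*(1/2 - t)^5)
D^3[M](t) = 1680/(256*t^8 - 1024*t^7 + 1792*t^6 - 1792*t^5 + 1120*t^4 - 448*t^3 + 112*t^2 - 16*t + 1)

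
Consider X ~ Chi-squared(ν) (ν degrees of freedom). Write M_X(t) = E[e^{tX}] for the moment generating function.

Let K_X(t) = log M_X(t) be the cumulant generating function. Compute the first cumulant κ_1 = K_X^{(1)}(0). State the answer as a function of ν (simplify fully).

κ_1 = K^(1)(0) = ν

M_X(t) = (1 - 2*t)^(-ν/2)
K_X(t) = log M_X(t) = -ν*log(1 - 2*t)/2
K^(1)(t) = -ν/(2*t - 1)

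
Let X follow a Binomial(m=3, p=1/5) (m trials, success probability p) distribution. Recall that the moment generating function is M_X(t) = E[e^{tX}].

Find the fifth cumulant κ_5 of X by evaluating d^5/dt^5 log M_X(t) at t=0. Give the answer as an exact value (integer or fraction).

κ_5 = K′′′′′(0) = -828/3125

M_X(t) = (e^(t)/5 + 4/5)^3
K_X(t) = log M_X(t) = 3*log(e^(t)/5 + 4/5)
K′(t) = 3*e^(t)/(e^(t) + 4)
K′′(t) = 12*e^(t)/(e^(2*t) + 8*e^(t) + 16)
K′′′(t) = (-12*e^(2*t) + 48*e^(t))/(e^(3*t) + 12*e^(2*t) + 48*e^(t) + 64)
K′′′′(t) = (12*e^(3*t) - 192*e^(2*t) + 192*e^(t))/(e^(4*t) + 16*e^(3*t) + 96*e^(2*t) + 256*e^(t) + 256)
K′′′′′(t) = (-12*e^(4*t) + 528*e^(3*t) - 2112*e^(2*t) + 768*e^(t))/(e^(5*t) + 20*e^(4*t) + 160*e^(3*t) + 640*e^(2*t) + 1280*e^(t) + 1024)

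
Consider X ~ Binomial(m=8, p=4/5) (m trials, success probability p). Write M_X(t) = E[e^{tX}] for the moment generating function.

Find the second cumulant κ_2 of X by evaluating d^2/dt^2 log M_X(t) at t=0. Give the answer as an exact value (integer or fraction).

κ_2 = K^(2)(0) = 32/25

M_X(t) = (4*e^(t)/5 + 1/5)^8
K_X(t) = log M_X(t) = 8*log(4*e^(t)/5 + 1/5)
K^(2)(t) = 32*e^(t)/(16*e^(2*t) + 8*e^(t) + 1)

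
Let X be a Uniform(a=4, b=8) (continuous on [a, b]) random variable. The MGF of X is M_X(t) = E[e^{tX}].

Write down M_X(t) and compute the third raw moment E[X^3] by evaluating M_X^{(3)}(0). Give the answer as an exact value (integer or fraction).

E[X^3] = M^(3)(0) = 240

M_X(t) = (e^(8*t) - e^(4*t))/(4*t)
M^(3)(t) = (256*t^3*e^(8*t) - 32*t^3*e^(4*t) - 96*t^2*e^(8*t) + 24*t^2*e^(4*t) + 24*t*e^(8*t) - 12*t*e^(4*t) - 3*e^(8*t) + 3*e^(4*t))/(2*t^4)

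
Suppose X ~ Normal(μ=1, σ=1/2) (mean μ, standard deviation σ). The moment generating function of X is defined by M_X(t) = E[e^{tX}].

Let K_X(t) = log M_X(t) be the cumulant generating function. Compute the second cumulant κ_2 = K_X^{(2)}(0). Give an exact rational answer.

M_X(t) = e^(t^2/8 + t)
K_X(t) = log M_X(t) = t^2/8 + t
K^(2)(t) = 1/4

κ_2 = K^(2)(0) = 1/4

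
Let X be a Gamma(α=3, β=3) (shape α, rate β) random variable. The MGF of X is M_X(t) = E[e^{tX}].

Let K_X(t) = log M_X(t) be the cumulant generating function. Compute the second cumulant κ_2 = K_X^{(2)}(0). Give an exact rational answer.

M_X(t) = 27/(3 - t)^3
K_X(t) = log M_X(t) = -3*log(3 - t) + 3*log(3)
K^(2)(t) = 3/(t^2 - 6*t + 9)

κ_2 = K^(2)(0) = 1/3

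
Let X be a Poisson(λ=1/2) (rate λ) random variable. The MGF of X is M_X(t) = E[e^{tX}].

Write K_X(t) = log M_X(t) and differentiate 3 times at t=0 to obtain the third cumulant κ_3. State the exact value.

M_X(t) = e^(e^(t)/2 - 1/2)
K_X(t) = log M_X(t) = e^(t)/2 - 1/2
dK/dt = e^(t)/2
d^2K/dt^2 = e^(t)/2
d^3K/dt^3 = e^(t)/2

κ_3 = d^3K/dt^3 |_{t=0} = 1/2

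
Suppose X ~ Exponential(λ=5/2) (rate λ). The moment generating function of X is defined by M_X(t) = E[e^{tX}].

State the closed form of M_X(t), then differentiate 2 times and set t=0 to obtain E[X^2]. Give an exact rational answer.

M_X(t) = 5/(2*(5/2 - t))
D^2[M](t) = -40/(8*t^3 - 60*t^2 + 150*t - 125)

E[X^2] = D^2[M](0) = 8/25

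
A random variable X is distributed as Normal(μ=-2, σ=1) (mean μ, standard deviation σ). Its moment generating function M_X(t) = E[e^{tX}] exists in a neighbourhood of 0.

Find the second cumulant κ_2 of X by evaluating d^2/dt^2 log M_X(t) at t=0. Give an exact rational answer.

M_X(t) = e^(t^2/2 - 2*t)
K_X(t) = log M_X(t) = t^2/2 - 2*t
K′(t) = t - 2
K′′(t) = 1

κ_2 = K′′(0) = 1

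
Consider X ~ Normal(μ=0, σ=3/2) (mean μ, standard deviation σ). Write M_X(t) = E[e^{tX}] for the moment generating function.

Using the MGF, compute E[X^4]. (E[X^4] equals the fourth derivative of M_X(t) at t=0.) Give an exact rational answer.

M_X(t) = e^(9*t^2/8)
M^(4)(t) = 6561*t^4*e^(9*t^2/8)/256 + 2187*t^2*e^(9*t^2/8)/32 + 243*e^(9*t^2/8)/16

E[X^4] = M^(4)(0) = 243/16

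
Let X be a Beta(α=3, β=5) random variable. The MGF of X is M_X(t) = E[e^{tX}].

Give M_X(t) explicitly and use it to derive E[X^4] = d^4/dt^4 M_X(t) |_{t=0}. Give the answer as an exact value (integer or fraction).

E[X^4] = M^(4)(0) = 1/22

M_X(t) = ₁F₁(3; 8; t)
M^(4)(t) = ₁F₁(7; 12; t)/22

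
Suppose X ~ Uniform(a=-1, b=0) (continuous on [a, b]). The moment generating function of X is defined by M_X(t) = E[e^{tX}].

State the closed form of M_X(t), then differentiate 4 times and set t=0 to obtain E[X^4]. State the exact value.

M_X(t) = (1 - e^(-t))/t
dM/dt = (t - e^(t) + 1)*e^(-t)/t^2
d^2M/dt^2 = (-t^2 - 2*t + 2*e^(t) - 2)*e^(-t)/t^3
d^3M/dt^3 = (t^3 + 3*t^2 + 6*t - 6*e^(t) + 6)*e^(-t)/t^4
d^4M/dt^4 = (-t^4 - 4*t^3 - 12*t^2 - 24*t + 24*e^(t) - 24)*e^(-t)/t^5

E[X^4] = d^4M/dt^4 |_{t=0} = 1/5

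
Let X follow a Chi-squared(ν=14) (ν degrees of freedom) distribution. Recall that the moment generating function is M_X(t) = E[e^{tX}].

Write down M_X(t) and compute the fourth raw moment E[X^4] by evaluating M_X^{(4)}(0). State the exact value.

M_X(t) = (1 - 2*t)^(-7)
D^4[M](t) = -80640/(2048*t^11 - 11264*t^10 + 28160*t^9 - 42240*t^8 + 42240*t^7 - 29568*t^6 + 14784*t^5 - 5280*t^4 + 1320*t^3 - 220*t^2 + 22*t - 1)

E[X^4] = D^4[M](0) = 80640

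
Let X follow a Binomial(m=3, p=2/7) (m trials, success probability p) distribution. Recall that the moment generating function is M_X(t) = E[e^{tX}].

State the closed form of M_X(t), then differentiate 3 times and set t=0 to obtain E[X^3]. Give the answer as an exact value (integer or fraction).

M_X(t) = (2*e^(t)/7 + 5/7)^3
M′(t) = 24*e^(3*t)/343 + 120*e^(2*t)/343 + 150*e^(t)/343
M′′(t) = 72*e^(3*t)/343 + 240*e^(2*t)/343 + 150*e^(t)/343
M′′′(t) = 216*e^(3*t)/343 + 480*e^(2*t)/343 + 150*e^(t)/343

E[X^3] = M′′′(0) = 846/343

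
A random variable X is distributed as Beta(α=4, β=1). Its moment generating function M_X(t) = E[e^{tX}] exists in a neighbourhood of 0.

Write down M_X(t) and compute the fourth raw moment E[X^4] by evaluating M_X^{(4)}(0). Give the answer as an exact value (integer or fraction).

E[X^4] = M′′′′(0) = 1/2

M_X(t) = ₁F₁(4; 5; t)
M′(t) = 4*₁F₁(5; 6; t)/5
M′′(t) = 2*₁F₁(6; 7; t)/3
M′′′(t) = 4*₁F₁(7; 8; t)/7
M′′′′(t) = ₁F₁(8; 9; t)/2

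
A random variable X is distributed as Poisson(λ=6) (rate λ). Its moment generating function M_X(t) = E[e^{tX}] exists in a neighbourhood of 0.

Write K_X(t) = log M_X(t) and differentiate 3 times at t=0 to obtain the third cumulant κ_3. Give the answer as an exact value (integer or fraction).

κ_3 = K^(3)(0) = 6

M_X(t) = e^(6*e^(t) - 6)
K_X(t) = log M_X(t) = 6*e^(t) - 6
K^(3)(t) = 6*e^(t)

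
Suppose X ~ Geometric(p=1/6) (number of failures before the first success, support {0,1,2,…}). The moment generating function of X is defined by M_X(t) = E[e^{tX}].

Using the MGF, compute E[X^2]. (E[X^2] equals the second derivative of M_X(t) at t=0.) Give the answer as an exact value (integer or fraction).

E[X^2] = D^2[M](0) = 55

M_X(t) = 1/(6*(1 - 5*e^(t)/6))
D^2[M](t) = (-25*e^(2*t) - 30*e^(t))/(125*e^(3*t) - 450*e^(2*t) + 540*e^(t) - 216)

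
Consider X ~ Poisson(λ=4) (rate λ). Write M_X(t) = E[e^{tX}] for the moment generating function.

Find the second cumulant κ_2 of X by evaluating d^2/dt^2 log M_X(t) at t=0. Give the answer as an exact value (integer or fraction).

κ_2 = d^2K/dt^2 |_{t=0} = 4

M_X(t) = e^(4*e^(t) - 4)
K_X(t) = log M_X(t) = 4*e^(t) - 4
dK/dt = 4*e^(t)
d^2K/dt^2 = 4*e^(t)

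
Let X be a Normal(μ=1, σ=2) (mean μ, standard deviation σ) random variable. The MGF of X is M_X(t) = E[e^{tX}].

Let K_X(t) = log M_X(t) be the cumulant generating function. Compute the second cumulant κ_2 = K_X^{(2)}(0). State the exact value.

M_X(t) = e^(2*t^2 + t)
K_X(t) = log M_X(t) = 2*t^2 + t
K′(t) = 4*t + 1
K′′(t) = 4

κ_2 = K′′(0) = 4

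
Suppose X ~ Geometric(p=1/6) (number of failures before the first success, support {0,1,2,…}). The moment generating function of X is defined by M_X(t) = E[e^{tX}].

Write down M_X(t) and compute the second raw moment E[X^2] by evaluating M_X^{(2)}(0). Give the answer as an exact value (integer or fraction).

E[X^2] = M′′(0) = 55

M_X(t) = 1/(6*(1 - 5*e^(t)/6))
M′(t) = 5*e^(t)/(25*e^(2*t) - 60*e^(t) + 36)
M′′(t) = (-25*e^(2*t) - 30*e^(t))/(125*e^(3*t) - 450*e^(2*t) + 540*e^(t) - 216)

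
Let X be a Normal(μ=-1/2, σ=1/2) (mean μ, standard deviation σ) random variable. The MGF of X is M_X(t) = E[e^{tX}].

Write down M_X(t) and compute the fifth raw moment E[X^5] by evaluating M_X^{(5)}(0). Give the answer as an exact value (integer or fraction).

M_X(t) = e^(t^2/8 - t/2)
M′(t) = t*e^(-t/2)*e^(t^2/8)/4 - e^(-t/2)*e^(t^2/8)/2
M′′(t) = (t^2*e^(t^2/8) - 4*t*e^(t^2/8) + 8*e^(t^2/8))*e^(-t/2)/16
M′′′(t) = (t^3*e^(t^2/8) - 6*t^2*e^(t^2/8) + 24*t*e^(t^2/8) - 32*e^(t^2/8))*e^(-t/2)/64
M′′′′(t) = (t^4*e^(t^2/8) - 8*t^3*e^(t^2/8) + 48*t^2*e^(t^2/8) - 128*t*e^(t^2/8) + 160*e^(t^2/8))*e^(-t/2)/256
M′′′′′(t) = (t^5*e^(t^2/8) - 10*t^4*e^(t^2/8) + 80*t^3*e^(t^2/8) - 320*t^2*e^(t^2/8) + 800*t*e^(t^2/8) - 832*e^(t^2/8))*e^(-t/2)/1024

E[X^5] = M′′′′′(0) = -13/16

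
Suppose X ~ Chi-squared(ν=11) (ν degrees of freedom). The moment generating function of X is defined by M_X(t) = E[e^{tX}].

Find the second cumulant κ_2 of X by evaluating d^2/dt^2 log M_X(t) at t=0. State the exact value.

κ_2 = D^2[K](0) = 22

M_X(t) = (1 - 2*t)^(-11/2)
K_X(t) = log M_X(t) = -11*log(1 - 2*t)/2
D^2[K](t) = 22/(4*t^2 - 4*t + 1)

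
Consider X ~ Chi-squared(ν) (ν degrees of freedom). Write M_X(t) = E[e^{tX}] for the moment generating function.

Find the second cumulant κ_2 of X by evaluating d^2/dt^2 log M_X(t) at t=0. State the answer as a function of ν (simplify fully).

κ_2 = K^(2)(0) = 2*ν

M_X(t) = (1 - 2*t)^(-ν/2)
K_X(t) = log M_X(t) = -ν*log(1 - 2*t)/2
K^(2)(t) = 2*ν/(4*t^2 - 4*t + 1)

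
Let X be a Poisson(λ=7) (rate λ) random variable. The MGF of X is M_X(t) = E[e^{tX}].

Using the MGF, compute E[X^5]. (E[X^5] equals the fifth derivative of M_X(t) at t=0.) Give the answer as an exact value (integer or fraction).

E[X^5] = M′′′′′(0) = 50134

M_X(t) = e^(7*e^(t) - 7)
M′(t) = 7*e^(-7)*e^(t)*e^(7*e^(t))
M′′(t) = (49*e^(2*t)*e^(7*e^(t)) + 7*e^(t)*e^(7*e^(t)))*e^(-7)
M′′′(t) = (343*e^(3*t)*e^(7*e^(t)) + 147*e^(2*t)*e^(7*e^(t)) + 7*e^(t)*e^(7*e^(t)))*e^(-7)
M′′′′(t) = (2401*e^(4*t)*e^(7*e^(t)) + 2058*e^(3*t)*e^(7*e^(t)) + 343*e^(2*t)*e^(7*e^(t)) + 7*e^(t)*e^(7*e^(t)))*e^(-7)
M′′′′′(t) = (16807*e^(5*t)*e^(7*e^(t)) + 24010*e^(4*t)*e^(7*e^(t)) + 8575*e^(3*t)*e^(7*e^(t)) + 735*e^(2*t)*e^(7*e^(t)) + 7*e^(t)*e^(7*e^(t)))*e^(-7)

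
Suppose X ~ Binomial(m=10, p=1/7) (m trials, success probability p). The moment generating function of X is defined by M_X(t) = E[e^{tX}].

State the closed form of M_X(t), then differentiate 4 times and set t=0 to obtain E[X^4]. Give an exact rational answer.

M_X(t) = (e^(t)/7 + 6/7)^10

E[X^4] = M^(4)(0) = 1420/49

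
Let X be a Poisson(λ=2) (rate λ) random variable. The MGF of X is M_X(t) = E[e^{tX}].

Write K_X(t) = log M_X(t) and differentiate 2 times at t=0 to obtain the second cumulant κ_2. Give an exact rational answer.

M_X(t) = e^(2*e^(t) - 2)
K_X(t) = log M_X(t) = 2*e^(t) - 2
D^2[K](t) = 2*e^(t)

κ_2 = D^2[K](0) = 2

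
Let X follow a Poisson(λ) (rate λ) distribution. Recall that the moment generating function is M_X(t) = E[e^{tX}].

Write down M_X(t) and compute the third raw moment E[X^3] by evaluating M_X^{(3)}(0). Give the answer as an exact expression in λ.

M_X(t) = e^(λ*(e^(t) - 1))
M′(t) = λ*e^(-λ)*e^(t)*e^(λ*e^(t))
M′′(t) = (λ^2*e^(2*t)*e^(λ*e^(t)) + λ*e^(t)*e^(λ*e^(t)))*e^(-λ)
M′′′(t) = (λ^3*e^(3*t)*e^(λ*e^(t)) + 3*λ^2*e^(2*t)*e^(λ*e^(t)) + λ*e^(t)*e^(λ*e^(t)))*e^(-λ)

E[X^3] = M′′′(0) = λ*(λ^2 + 3*λ + 1)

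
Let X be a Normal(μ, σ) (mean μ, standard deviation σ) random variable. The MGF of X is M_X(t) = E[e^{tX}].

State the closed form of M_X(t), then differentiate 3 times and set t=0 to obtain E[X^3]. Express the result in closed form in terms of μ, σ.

E[X^3] = D^3[M](0) = μ*(μ^2 + 3*σ^2)

M_X(t) = e^(μ*t + σ^2*t^2/2)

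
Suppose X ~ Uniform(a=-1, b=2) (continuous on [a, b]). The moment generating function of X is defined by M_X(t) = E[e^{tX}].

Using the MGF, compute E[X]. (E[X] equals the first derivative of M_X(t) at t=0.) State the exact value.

M_X(t) = (e^(2*t) - e^(-t))/(3*t)
D[M](t) = (2*t*e^(3*t) + t - e^(3*t) + 1)*e^(-t)/(3*t^2)

E[X] = D[M](0) = 1/2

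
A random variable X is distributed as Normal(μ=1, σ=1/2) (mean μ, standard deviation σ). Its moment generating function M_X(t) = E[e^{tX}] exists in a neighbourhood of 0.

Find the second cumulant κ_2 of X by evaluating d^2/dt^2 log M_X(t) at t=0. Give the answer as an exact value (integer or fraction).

M_X(t) = e^(t^2/8 + t)
K_X(t) = log M_X(t) = t^2/8 + t
dK/dt = t/4 + 1
d^2K/dt^2 = 1/4

κ_2 = d^2K/dt^2 |_{t=0} = 1/4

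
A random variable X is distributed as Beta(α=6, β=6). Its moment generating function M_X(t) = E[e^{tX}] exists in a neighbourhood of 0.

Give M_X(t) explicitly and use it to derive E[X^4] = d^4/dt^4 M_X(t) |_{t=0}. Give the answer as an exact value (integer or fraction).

M_X(t) = ₁F₁(6; 12; t)
D^4[M](t) = 6*₁F₁(10; 16; t)/65

E[X^4] = D^4[M](0) = 6/65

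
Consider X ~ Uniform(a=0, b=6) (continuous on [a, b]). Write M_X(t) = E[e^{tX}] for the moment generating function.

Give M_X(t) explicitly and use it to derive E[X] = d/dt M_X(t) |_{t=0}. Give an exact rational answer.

M_X(t) = (e^(6*t) - 1)/(6*t)
D[M](t) = (6*t*e^(6*t) - e^(6*t) + 1)/(6*t^2)

E[X] = D[M](0) = 3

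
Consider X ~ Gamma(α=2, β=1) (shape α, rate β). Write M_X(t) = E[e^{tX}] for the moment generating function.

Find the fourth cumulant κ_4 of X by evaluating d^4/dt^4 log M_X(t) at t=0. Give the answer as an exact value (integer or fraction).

M_X(t) = (1 - t)^(-2)
K_X(t) = log M_X(t) = -2*log(1 - t)
K′(t) = -2/(t - 1)
K′′(t) = 2/(t^2 - 2*t + 1)
K′′′(t) = -4/(t^3 - 3*t^2 + 3*t - 1)
K′′′′(t) = 12/(t^4 - 4*t^3 + 6*t^2 - 4*t + 1)

κ_4 = K′′′′(0) = 12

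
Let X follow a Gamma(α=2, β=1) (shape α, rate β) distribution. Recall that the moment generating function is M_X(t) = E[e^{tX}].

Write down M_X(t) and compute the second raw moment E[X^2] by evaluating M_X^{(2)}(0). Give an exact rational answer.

M_X(t) = (1 - t)^(-2)
M′(t) = -2/(t^3 - 3*t^2 + 3*t - 1)
M′′(t) = 6/(t^4 - 4*t^3 + 6*t^2 - 4*t + 1)

E[X^2] = M′′(0) = 6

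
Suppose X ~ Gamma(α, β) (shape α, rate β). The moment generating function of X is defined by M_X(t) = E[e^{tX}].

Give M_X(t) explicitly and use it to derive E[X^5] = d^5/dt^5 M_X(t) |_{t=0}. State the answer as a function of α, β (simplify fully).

E[X^5] = M^(5)(0) = α*(α^4 + 10*α^3 + 35*α^2 + 50*α + 24)/β^5

M_X(t) = (β/(β - t))^α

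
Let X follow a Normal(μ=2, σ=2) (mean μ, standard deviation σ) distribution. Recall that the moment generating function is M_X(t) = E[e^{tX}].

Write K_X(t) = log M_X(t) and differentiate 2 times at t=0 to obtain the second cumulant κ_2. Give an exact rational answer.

M_X(t) = e^(2*t^2 + 2*t)
K_X(t) = log M_X(t) = 2*t^2 + 2*t
dK/dt = 4*t + 2
d^2K/dt^2 = 4

κ_2 = d^2K/dt^2 |_{t=0} = 4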